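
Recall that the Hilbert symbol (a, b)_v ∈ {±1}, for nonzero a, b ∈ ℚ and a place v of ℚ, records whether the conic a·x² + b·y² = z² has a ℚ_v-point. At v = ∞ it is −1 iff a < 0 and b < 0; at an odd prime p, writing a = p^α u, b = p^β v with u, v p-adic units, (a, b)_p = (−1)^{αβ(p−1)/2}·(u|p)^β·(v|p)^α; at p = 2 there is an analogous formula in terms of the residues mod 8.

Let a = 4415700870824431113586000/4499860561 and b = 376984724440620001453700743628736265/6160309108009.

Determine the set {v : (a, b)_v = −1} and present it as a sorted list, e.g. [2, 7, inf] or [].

Mod squares: a ≡ 85, b ≡ 4783305385. Check v ∈ {∞, 2, 5, 7, 17, 19, 23, 29, 37, 41, 47, 53}.
v=29: a=29^2·(≡10), b=29^3·(≡24) mod 29; (10|29)=-1, (24|29)=+1; (−1)^{2·3·14}·(-1)^3·(+1)^2 = -1.
v=7: a=7^-4·(≡2), b=7^-4·(≡3) mod 7; (2|7)=+1, (3|7)=-1; (−1)^{-4·-4·3}·(+1)^-4·(-1)^-4 = +1.
v=19: a=19^6·(≡7), b=19^9·(≡18) mod 19; (7|19)=+1, (18|19)=-1; (−1)^{6·9·9}·(+1)^9·(-1)^6 = +1.
v=53: a=53^2·(≡50), b=53^3·(≡30) mod 53; (50|53)=-1, (30|53)=-1; (−1)^{2·3·26}·(-1)^3·(-1)^2 = -1.
v=∞: 85 > 0 and 4783305385 > 0  ⇒  (a,b)_∞ = +1.
v=41: a=41^0·(≡38), b=41^3·(≡27) mod 41; (38|41)=-1, (27|41)=-1; (−1)^{0·3·20}·(-1)^3·(-1)^0 = -1.
v=23: a=23^2·(≡1), b=23^2·(≡1) mod 23; (1|23)=+1, (1|23)=+1; (−1)^{2·2·11}·(+1)^2·(+1)^2 = +1.
v=2: v_2(a)=4, v_2(b)=0; units ≡ 5, 1 (mod 8); ε·ε+αω+βω = 0·0+4·0+0·1 ≡ 0  ⇒  (a,b)_2 = +1.
v=5: a=5^3·(≡3), b=5^1·(≡2) mod 5; (3|5)=-1, (2|5)=-1; (−1)^{3·1·2}·(-1)^1·(-1)^3 = +1.
v=37: a=37^-4·(≡4), b=37^-6·(≡16) mod 37; (4|37)=+1, (16|37)=+1; (−1)^{-4·-6·18}·(+1)^-6·(+1)^-4 = +1.
v=17: a=17^1·(≡11), b=17^1·(≡12) mod 17; (11|17)=-1, (12|17)=-1; (−1)^{1·1·8}·(-1)^1·(-1)^1 = +1.
v=47: a=47^2·(≡20), b=47^3·(≡9) mod 47; (20|47)=-1, (9|47)=+1; (−1)^{2·3·23}·(-1)^3·(+1)^2 = -1.
Ram(85, 4783305385) = {29, 41, 47, 53}; no ℚ_29-point on the conic.

[29, 41, 47, 53]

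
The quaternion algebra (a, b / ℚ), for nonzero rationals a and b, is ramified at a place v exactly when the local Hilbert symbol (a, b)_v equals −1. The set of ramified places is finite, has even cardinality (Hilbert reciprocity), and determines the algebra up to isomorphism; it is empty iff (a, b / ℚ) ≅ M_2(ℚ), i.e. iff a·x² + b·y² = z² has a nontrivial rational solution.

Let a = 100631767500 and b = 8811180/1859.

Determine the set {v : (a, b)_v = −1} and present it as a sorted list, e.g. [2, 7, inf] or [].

Mod squares: a ≡ 3, b ≡ 6105. Check v ∈ {∞, 2, 3, 5, 7, 11, 13, 37}.
v=7: a=7^0·(≡5), b=7^2·(≡1) mod 7; (5|7)=-1, (1|7)=+1; (−1)^{0·2·3}·(-1)^2·(+1)^0 = +1.
v=11: a=11^2·(≡4), b=11^-1·(≡1) mod 11; (4|11)=+1, (1|11)=+1; (−1)^{2·-1·5}·(+1)^-1·(+1)^2 = +1.
v=5: a=5^4·(≡3), b=5^1·(≡4) mod 5; (3|5)=-1, (4|5)=+1; (−1)^{4·1·2}·(-1)^1·(+1)^4 = -1.
v=3: a=3^5·(≡1), b=3^5·(≡1) mod 3; (1|3)=+1, (1|3)=+1; (−1)^{5·5·1}·(+1)^5·(+1)^5 = -1.
v=37: a=37^2·(≡7), b=37^1·(≡5) mod 37; (7|37)=+1, (5|37)=-1; (−1)^{2·1·18}·(+1)^1·(-1)^2 = +1.
v=13: a=13^0·(≡4), b=13^-2·(≡6) mod 13; (4|13)=+1, (6|13)=-1; (−1)^{0·-2·6}·(+1)^-2·(-1)^0 = +1.
v=2: v_2(a)=2, v_2(b)=2; units ≡ 3, 1 (mod 8); ε·ε+αω+βω = 1·0+2·0+2·1 ≡ 0  ⇒  (a,b)_2 = +1.
v=∞: 3 > 0 and 6105 > 0  ⇒  (a,b)_∞ = +1.
Ram(3, 6105) = {3, 5}; no ℚ_3-point on the conic.

[3, 5]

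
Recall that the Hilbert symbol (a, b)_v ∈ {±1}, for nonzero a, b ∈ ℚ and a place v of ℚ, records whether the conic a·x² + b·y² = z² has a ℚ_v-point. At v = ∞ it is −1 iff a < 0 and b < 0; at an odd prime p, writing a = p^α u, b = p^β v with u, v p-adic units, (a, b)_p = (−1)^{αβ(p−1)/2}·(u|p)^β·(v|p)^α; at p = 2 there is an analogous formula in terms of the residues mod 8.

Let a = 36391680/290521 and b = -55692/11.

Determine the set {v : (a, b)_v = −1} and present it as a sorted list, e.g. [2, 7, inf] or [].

[2, 3, 5, 7, 11, 13]

(a, b) ≡ (195, -17017) mod (ℚ^×)²; places V = {2, 3, 5, 7, 11, 13, 17, ∞}.
(a,b)_11: α=-2, u≡2; β=-1, v≡1 (mod 11); (2|11)=-1, (1|11)=+1; sign (−1)^0·-1^-1·+1^-2 = -1.
(a,b)_13: α=1, u≡7; β=1, v≡10 (mod 13); (7|13)=-1, (10|13)=+1; sign (−1)^0·-1^1·+1^1 = -1.
(a,b)_2: α=8, β=2; u≡3, v≡7 (mod 8); ε(u)ε(v)=1·1, αω(v)=8·0, βω(u)=2·1; sum ≡ 1  ⇒  -1.
(a,b)_7: α=-4, u≡5; β=1, v≡6 (mod 7); (5|7)=-1, (6|7)=-1; sign (−1)^0·-1^1·-1^-4 = -1.
(a,b)_17: α=0, u≡15; β=1, v≡2 (mod 17); (15|17)=+1, (2|17)=+1; sign (−1)^0·+1^1·+1^0 = +1.
(a,b)_∞: sgn(195)=+, sgn(-17017)=−, so +1.
(a,b)_3: α=7, u≡2; β=2, v≡2 (mod 3); (2|3)=-1, (2|3)=-1; sign (−1)^0·-1^2·-1^7 = -1.
(a,b)_5: α=1, u≡1; β=0, v≡3 (mod 5); (1|5)=+1, (3|5)=-1; sign (−1)^0·+1^0·-1^1 = -1.
|Ram(195, -17017)| = 6, even; anisotropic at {2, 3, 5, 7, 11, 13}.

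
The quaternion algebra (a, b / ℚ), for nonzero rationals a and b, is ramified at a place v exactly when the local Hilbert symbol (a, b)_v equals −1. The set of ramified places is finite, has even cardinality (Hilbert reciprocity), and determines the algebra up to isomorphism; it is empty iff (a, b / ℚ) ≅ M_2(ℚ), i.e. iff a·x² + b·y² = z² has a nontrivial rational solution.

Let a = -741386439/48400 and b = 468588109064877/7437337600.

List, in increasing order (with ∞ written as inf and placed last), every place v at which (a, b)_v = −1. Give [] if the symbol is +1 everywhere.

[3, 17]

(a, b) ≡ (-391, 1173) mod (ℚ^×)²; places V = {2, 3, 5, 7, 11, 17, 23, ∞}.
(a,b)_17: α=3, u≡6; β=5, v≡2 (mod 17); (6|17)=-1, (2|17)=+1; sign (−1)^0·-1^5·+1^3 = -1.
(a,b)_2: α=-4, β=-10; u≡1, v≡5 (mod 8); ε(u)ε(v)=0·0, αω(v)=-4·1, βω(u)=-10·0; sum ≡ 0  ⇒  +1.
(a,b)_∞: sgn(-391)=−, sgn(1173)=+, so +1.
(a,b)_7: α=0, u≡2; β=-4, v≡2 (mod 7); (2|7)=+1, (2|7)=+1; sign (−1)^0·+1^-4·+1^0 = +1.
(a,b)_5: α=-2, u≡1; β=-2, v≡3 (mod 5); (1|5)=+1, (3|5)=-1; sign (−1)^0·+1^-2·-1^-2 = +1.
(a,b)_3: α=8, u≡2; β=15, v≡1 (mod 3); (2|3)=-1, (1|3)=+1; sign (−1)^0·-1^15·+1^8 = -1.
(a,b)_11: α=-2, u≡5; β=-2, v≡6 (mod 11); (5|11)=+1, (6|11)=-1; sign (−1)^0·+1^-2·-1^-2 = +1.
(a,b)_23: α=1, u≡1; β=1, v≡20 (mod 23); (1|23)=+1, (20|23)=-1; sign (−1)^1·+1^1·-1^1 = +1.
Ram(-391, 1173) = {3, 17}; no ℚ_3-point on the conic.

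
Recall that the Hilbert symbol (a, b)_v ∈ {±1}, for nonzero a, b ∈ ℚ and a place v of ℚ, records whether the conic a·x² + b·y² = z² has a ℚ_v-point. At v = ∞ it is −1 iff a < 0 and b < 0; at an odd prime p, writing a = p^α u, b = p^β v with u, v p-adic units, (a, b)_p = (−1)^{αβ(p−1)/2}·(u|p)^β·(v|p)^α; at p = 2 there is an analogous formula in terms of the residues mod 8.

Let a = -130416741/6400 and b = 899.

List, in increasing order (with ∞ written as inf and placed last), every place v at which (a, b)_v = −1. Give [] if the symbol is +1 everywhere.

(a, b) ≡ (-50141, 899) mod (ℚ^×)²; places V = {2, 3, 5, 7, 13, 17, 19, 29, 31, ∞}.
(a,b)_3: α=2, u≡1; β=0, v≡2 (mod 3); (1|3)=+1, (2|3)=-1; sign (−1)^0·+1^0·-1^2 = +1.
(a,b)_17: α=2, u≡8; β=0, v≡15 (mod 17); (8|17)=+1, (15|17)=+1; sign (−1)^0·+1^0·+1^2 = +1.
(a,b)_7: α=1, u≡3; β=0, v≡3 (mod 7); (3|7)=-1, (3|7)=-1; sign (−1)^0·-1^0·-1^1 = -1.
(a,b)_5: α=-2, u≡4; β=0, v≡4 (mod 5); (4|5)=+1, (4|5)=+1; sign (−1)^0·+1^0·+1^-2 = +1.
(a,b)_19: α=1, u≡14; β=0, v≡6 (mod 19); (14|19)=-1, (6|19)=+1; sign (−1)^0·-1^0·+1^1 = +1.
(a,b)_2: α=-8, β=0; u≡3, v≡3 (mod 8); ε(u)ε(v)=1·1, αω(v)=-8·1, βω(u)=0·1; sum ≡ 1  ⇒  -1.
(a,b)_31: α=0, u≡3; β=1, v≡29 (mod 31); (3|31)=-1, (29|31)=-1; sign (−1)^0·-1^1·-1^0 = -1.
(a,b)_29: α=1, u≡11; β=1, v≡2 (mod 29); (11|29)=-1, (2|29)=-1; sign (−1)^0·-1^1·-1^1 = +1.
(a,b)_∞: sgn(-50141)=−, sgn(899)=+, so +1.
(a,b)_13: α=1, u≡1; β=0, v≡2 (mod 13); (1|13)=+1, (2|13)=-1; sign (−1)^0·+1^0·-1^1 = -1.
Ram(-50141, 899) = {2, 7, 13, 31}; no ℚ_2-point on the conic.

[2, 7, 13, 31]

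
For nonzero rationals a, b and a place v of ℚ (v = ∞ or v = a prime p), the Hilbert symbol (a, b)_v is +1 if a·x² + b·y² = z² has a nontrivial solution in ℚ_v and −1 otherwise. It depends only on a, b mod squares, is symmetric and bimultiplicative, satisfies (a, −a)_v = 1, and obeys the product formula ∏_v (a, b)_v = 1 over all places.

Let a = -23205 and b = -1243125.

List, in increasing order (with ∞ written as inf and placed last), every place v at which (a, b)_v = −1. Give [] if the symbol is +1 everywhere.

Mod squares: a ≡ -23205, b ≡ -221. Check v ∈ {∞, 2, 3, 5, 7, 13, 17}.
v=13: a=13^1·(≡9), b=13^1·(≡3) mod 13; (9|13)=+1, (3|13)=+1; (−1)^{1·1·6}·(+1)^1·(+1)^1 = +1.
v=7: a=7^1·(≡3), b=7^0·(≡5) mod 7; (3|7)=-1, (5|7)=-1; (−1)^{1·0·3}·(-1)^0·(-1)^1 = -1.
v=∞: -23205 < 0 and -221 < 0  ⇒  (a,b)_∞ = -1.
v=5: a=5^1·(≡4), b=5^4·(≡1) mod 5; (4|5)=+1, (1|5)=+1; (−1)^{1·4·2}·(+1)^4·(+1)^1 = +1.
v=17: a=17^1·(≡12), b=17^1·(≡9) mod 17; (12|17)=-1, (9|17)=+1; (−1)^{1·1·8}·(-1)^1·(+1)^1 = -1.
v=2: v_2(a)=0, v_2(b)=0; units ≡ 3, 3 (mod 8); ε·ε+αω+βω = 1·1+0·1+0·1 ≡ 1  ⇒  (a,b)_2 = -1.
v=3: a=3^1·(≡2), b=3^2·(≡1) mod 3; (2|3)=-1, (1|3)=+1; (−1)^{1·2·1}·(-1)^2·(+1)^1 = +1.
(-23205, -221 / ℚ) ramifies at {2, 7, 17, ∞}: a division algebra.

[2, 7, 17, inf]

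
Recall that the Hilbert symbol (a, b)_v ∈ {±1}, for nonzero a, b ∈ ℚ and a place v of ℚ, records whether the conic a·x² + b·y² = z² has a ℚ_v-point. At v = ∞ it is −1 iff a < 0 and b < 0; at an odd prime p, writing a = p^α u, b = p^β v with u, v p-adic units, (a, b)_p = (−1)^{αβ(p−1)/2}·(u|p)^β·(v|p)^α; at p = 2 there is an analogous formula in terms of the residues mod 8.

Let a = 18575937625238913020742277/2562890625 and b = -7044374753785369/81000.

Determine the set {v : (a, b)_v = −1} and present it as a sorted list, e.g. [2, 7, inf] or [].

[2, 5, 7, 11, 31, 43]

Mod squares: a ≡ 17980837, b ≡ -1333927210. Check v ∈ {∞, 2, 3, 5, 7, 11, 13, 29, 31, 41, 43, 47, 53}.
v=13: a=13^6·(≡3), b=13^4·(≡7) mod 13; (3|13)=+1, (7|13)=-1; (−1)^{6·4·6}·(+1)^4·(-1)^6 = +1.
v=∞: 17980837 > 0 and -1333927210 < 0  ⇒  (a,b)_∞ = +1.
v=53: a=53^2·(≡11), b=53^0·(≡38) mod 53; (11|53)=+1, (38|53)=+1; (−1)^{2·0·26}·(+1)^0·(+1)^2 = +1.
v=5: a=5^-8·(≡2), b=5^-3·(≡2) mod 5; (2|5)=-1, (2|5)=-1; (−1)^{-8·-3·2}·(-1)^-3·(-1)^-8 = -1.
v=41: a=41^1·(≡5), b=41^1·(≡9) mod 41; (5|41)=+1, (9|41)=+1; (−1)^{1·1·20}·(+1)^1·(+1)^1 = +1.
v=31: a=31^1·(≡15), b=31^1·(≡13) mod 31; (15|31)=-1, (13|31)=-1; (−1)^{1·1·15}·(-1)^1·(-1)^1 = -1.
v=11: a=11^0·(≡6), b=11^1·(≡8) mod 11; (6|11)=-1, (8|11)=-1; (−1)^{0·1·5}·(-1)^1·(-1)^0 = -1.
v=29: a=29^2·(≡4), b=29^1·(≡10) mod 29; (4|29)=+1, (10|29)=-1; (−1)^{2·1·14}·(+1)^1·(-1)^2 = +1.
v=43: a=43^3·(≡39), b=43^2·(≡42) mod 43; (39|43)=-1, (42|43)=-1; (−1)^{3·2·21}·(-1)^2·(-1)^3 = -1.
v=7: a=7^3·(≡5), b=7^1·(≡6) mod 7; (5|7)=-1, (6|7)=-1; (−1)^{3·1·3}·(-1)^1·(-1)^3 = -1.
v=3: a=3^-8·(≡1), b=3^-4·(≡2) mod 3; (1|3)=+1, (2|3)=-1; (−1)^{-8·-4·1}·(+1)^-4·(-1)^-8 = +1.
v=2: v_2(a)=0, v_2(b)=-3; units ≡ 5, 3 (mod 8); ε·ε+αω+βω = 0·1+0·1+-3·1 ≡ 1  ⇒  (a,b)_2 = -1.
v=47: a=47^1·(≡43), b=47^1·(≡25) mod 47; (43|47)=-1, (25|47)=+1; (−1)^{1·1·23}·(-1)^1·(+1)^1 = +1.
|Ram(17980837, -1333927210)| = 6, even; anisotropic at {2, 5, 7, 11, 31, 43}.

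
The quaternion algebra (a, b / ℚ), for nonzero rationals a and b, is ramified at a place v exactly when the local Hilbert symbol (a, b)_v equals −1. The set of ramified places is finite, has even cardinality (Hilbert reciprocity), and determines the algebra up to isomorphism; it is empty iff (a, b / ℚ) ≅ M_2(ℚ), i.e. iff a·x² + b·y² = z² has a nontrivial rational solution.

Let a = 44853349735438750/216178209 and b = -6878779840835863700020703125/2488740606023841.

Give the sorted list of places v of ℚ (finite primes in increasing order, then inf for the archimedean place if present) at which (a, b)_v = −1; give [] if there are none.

(a, b) ≡ (32062, -253) mod (ℚ^×)²; places V = {2, 3, 5, 11, 13, 17, 23, 29, 41, ∞}.
(a,b)_23: α=3, u≡15; β=5, v≡13 (mod 23); (15|23)=-1, (13|23)=+1; sign (−1)^1·-1^5·+1^3 = +1.
(a,b)_41: α=1, u≡27; β=2, v≡14 (mod 41); (27|41)=-1, (14|41)=-1; sign (−1)^0·-1^2·-1^1 = -1.
(a,b)_3: α=-2, u≡1; β=-6, v≡2 (mod 3); (1|3)=+1, (2|3)=-1; sign (−1)^0·+1^-6·-1^-2 = +1.
(a,b)_2: α=1, β=0; u≡7, v≡3 (mod 8); ε(u)ε(v)=1·1, αω(v)=1·1, βω(u)=0·0; sum ≡ 0  ⇒  +1.
(a,b)_5: α=4, u≡3; β=8, v≡2 (mod 5); (3|5)=-1, (2|5)=-1; sign (−1)^0·-1^8·-1^4 = +1.
(a,b)_13: α=-4, u≡4; β=-6, v≡8 (mod 13); (4|13)=+1, (8|13)=-1; sign (−1)^0·+1^-6·-1^-4 = +1.
(a,b)_29: α=-2, u≡14; β=-4, v≡3 (mod 29); (14|29)=-1, (3|29)=-1; sign (−1)^0·-1^-4·-1^-2 = +1.
(a,b)_∞: sgn(32062)=+, sgn(-253)=−, so +1.
(a,b)_17: α=3, u≡8; β=4, v≡1 (mod 17); (8|17)=+1, (1|17)=+1; sign (−1)^0·+1^4·+1^3 = +1.
(a,b)_11: α=4, u≡8; β=7, v≡7 (mod 11); (8|11)=-1, (7|11)=-1; sign (−1)^0·-1^7·-1^4 = -1.
|Ram(32062, -253)| = 2, even; anisotropic at {11, 41}.

[11, 41]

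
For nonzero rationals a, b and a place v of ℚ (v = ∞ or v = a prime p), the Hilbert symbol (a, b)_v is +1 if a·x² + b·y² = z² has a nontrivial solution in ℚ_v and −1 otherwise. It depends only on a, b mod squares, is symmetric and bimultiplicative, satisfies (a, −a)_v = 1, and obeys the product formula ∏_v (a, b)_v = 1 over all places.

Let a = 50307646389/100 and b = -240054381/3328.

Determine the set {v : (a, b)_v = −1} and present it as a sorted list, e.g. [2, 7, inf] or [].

Mod squares: a ≡ 429, b ≡ -273. Check v ∈ {∞, 2, 3, 5, 7, 11, 13, 17, 23}.
v=7: a=7^4·(≡2), b=7^5·(≡6) mod 7; (2|7)=+1, (6|7)=-1; (−1)^{4·5·3}·(+1)^5·(-1)^4 = +1.
v=17: a=17^2·(≡8), b=17^0·(≡4) mod 17; (8|17)=+1, (4|17)=+1; (−1)^{2·0·8}·(+1)^0·(+1)^2 = +1.
v=23: a=23^0·(≡7), b=23^2·(≡13) mod 23; (7|23)=-1, (13|23)=+1; (−1)^{0·2·11}·(-1)^2·(+1)^0 = +1.
v=∞: 429 > 0 and -273 < 0  ⇒  (a,b)_∞ = +1.
v=3: a=3^1·(≡2), b=3^3·(≡2) mod 3; (2|3)=-1, (2|3)=-1; (−1)^{1·3·1}·(-1)^3·(-1)^1 = -1.
v=11: a=11^1·(≡7), b=11^0·(≡10) mod 11; (7|11)=-1, (10|11)=-1; (−1)^{1·0·5}·(-1)^0·(-1)^1 = -1.
v=2: v_2(a)=-2, v_2(b)=-8; units ≡ 5, 7 (mod 8); ε·ε+αω+βω = 0·1+-2·0+-8·1 ≡ 0  ⇒  (a,b)_2 = +1.
v=13: a=13^3·(≡8), b=13^-1·(≡2) mod 13; (8|13)=-1, (2|13)=-1; (−1)^{3·-1·6}·(-1)^-1·(-1)^3 = +1.
v=5: a=5^-2·(≡1), b=5^0·(≡3) mod 5; (1|5)=+1, (3|5)=-1; (−1)^{-2·0·2}·(+1)^0·(-1)^-2 = +1.
|Ram(429, -273)| = 2, even; anisotropic at {3, 11}.

[3, 11]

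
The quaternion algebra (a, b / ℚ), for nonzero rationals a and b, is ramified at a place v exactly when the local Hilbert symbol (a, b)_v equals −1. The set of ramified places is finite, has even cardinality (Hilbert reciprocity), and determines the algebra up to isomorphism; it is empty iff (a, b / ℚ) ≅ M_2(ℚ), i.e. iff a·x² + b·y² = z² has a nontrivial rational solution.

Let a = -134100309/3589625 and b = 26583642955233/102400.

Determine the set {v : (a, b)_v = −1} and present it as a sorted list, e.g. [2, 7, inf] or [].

Mod squares: a ≡ -1365, b ≡ 2737. Check v ∈ {∞, 2, 3, 5, 7, 13, 17, 19, 23, 47}.
v=2: v_2(a)=0, v_2(b)=-12; units ≡ 3, 1 (mod 8); ε·ε+αω+βω = 1·0+0·0+-12·1 ≡ 0  ⇒  (a,b)_2 = +1.
v=47: a=47^-2·(≡26), b=47^0·(≡31) mod 47; (26|47)=-1, (31|47)=-1; (−1)^{-2·0·23}·(-1)^0·(-1)^-2 = +1.
v=3: a=3^1·(≡1), b=3^2·(≡1) mod 3; (1|3)=+1, (1|3)=+1; (−1)^{1·2·1}·(+1)^2·(+1)^1 = +1.
v=17: a=17^0·(≡11), b=17^1·(≡1) mod 17; (11|17)=-1, (1|17)=+1; (−1)^{0·1·8}·(-1)^1·(+1)^0 = -1.
v=23: a=23^0·(≡15), b=23^1·(≡4) mod 23; (15|23)=-1, (4|23)=+1; (−1)^{0·1·11}·(-1)^1·(+1)^0 = -1.
v=19: a=19^4·(≡14), b=19^4·(≡16) mod 19; (14|19)=-1, (16|19)=+1; (−1)^{4·4·9}·(-1)^4·(+1)^4 = +1.
v=5: a=5^-3·(≡3), b=5^-2·(≡3) mod 5; (3|5)=-1, (3|5)=-1; (−1)^{-3·-2·2}·(-1)^-2·(-1)^-3 = -1.
v=7: a=7^3·(≡2), b=7^3·(≡6) mod 7; (2|7)=+1, (6|7)=-1; (−1)^{3·3·3}·(+1)^3·(-1)^3 = +1.
v=∞: -1365 < 0 and 2737 > 0  ⇒  (a,b)_∞ = +1.
v=13: a=13^-1·(≡12), b=13^2·(≡11) mod 13; (12|13)=+1, (11|13)=-1; (−1)^{-1·2·6}·(+1)^2·(-1)^-1 = -1.
|Ram(-1365, 2737)| = 4, even; anisotropic at {5, 13, 17, 23}.

[5, 13, 17, 23]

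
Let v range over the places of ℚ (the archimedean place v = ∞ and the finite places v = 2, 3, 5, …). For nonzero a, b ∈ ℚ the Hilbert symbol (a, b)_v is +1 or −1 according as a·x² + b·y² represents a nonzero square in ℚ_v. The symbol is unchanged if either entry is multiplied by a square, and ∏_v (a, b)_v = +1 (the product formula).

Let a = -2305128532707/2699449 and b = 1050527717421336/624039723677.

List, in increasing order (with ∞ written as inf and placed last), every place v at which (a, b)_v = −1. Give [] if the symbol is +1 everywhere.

[2, 3, 17, 29]

Mod squares: a ≡ -42427, b ≡ 99533742. Check v ∈ {∞, 2, 3, 7, 11, 13, 17, 19, 23, 29, 31, 53}.
v=29: a=29^1·(≡4), b=29^1·(≡19) mod 29; (4|29)=+1, (19|29)=-1; (−1)^{1·1·14}·(+1)^1·(-1)^1 = -1.
v=2: v_2(a)=0, v_2(b)=3; units ≡ 5, 7 (mod 8); ε·ε+αω+βω = 0·1+0·0+3·1 ≡ 1  ⇒  (a,b)_2 = -1.
v=53: a=53^-2·(≡14), b=53^-2·(≡46) mod 53; (14|53)=-1, (46|53)=+1; (−1)^{-2·-2·26}·(-1)^-2·(+1)^-2 = +1.
v=13: a=13^2·(≡5), b=13^0·(≡4) mod 13; (5|13)=-1, (4|13)=+1; (−1)^{2·0·6}·(-1)^0·(+1)^2 = +1.
v=7: a=7^3·(≡4), b=7^7·(≡6) mod 7; (4|7)=+1, (6|7)=-1; (−1)^{3·7·3}·(+1)^7·(-1)^3 = +1.
v=∞: -42427 < 0 and 99533742 > 0  ⇒  (a,b)_∞ = +1.
v=17: a=17^0·(≡12), b=17^1·(≡5) mod 17; (12|17)=-1, (5|17)=-1; (−1)^{0·1·8}·(-1)^1·(-1)^0 = -1.
v=19: a=19^1·(≡17), b=19^-1·(≡14) mod 19; (17|19)=+1, (14|19)=-1; (−1)^{1·-1·9}·(+1)^-1·(-1)^1 = +1.
v=23: a=23^0·(≡6), b=23^-3·(≡16) mod 23; (6|23)=+1, (16|23)=+1; (−1)^{0·-3·11}·(+1)^-3·(+1)^0 = +1.
v=3: a=3^8·(≡2), b=3^5·(≡2) mod 3; (2|3)=-1, (2|3)=-1; (−1)^{8·5·1}·(-1)^5·(-1)^8 = -1.
v=11: a=11^1·(≡3), b=11^3·(≡2) mod 11; (3|11)=+1, (2|11)=-1; (−1)^{1·3·5}·(+1)^3·(-1)^1 = +1.
v=31: a=31^-2·(≡13), b=31^-2·(≡21) mod 31; (13|31)=-1, (21|31)=-1; (−1)^{-2·-2·15}·(-1)^-2·(-1)^-2 = +1.
Ram(-42427, 99533742) = {2, 3, 17, 29}; no ℚ_2-point on the conic.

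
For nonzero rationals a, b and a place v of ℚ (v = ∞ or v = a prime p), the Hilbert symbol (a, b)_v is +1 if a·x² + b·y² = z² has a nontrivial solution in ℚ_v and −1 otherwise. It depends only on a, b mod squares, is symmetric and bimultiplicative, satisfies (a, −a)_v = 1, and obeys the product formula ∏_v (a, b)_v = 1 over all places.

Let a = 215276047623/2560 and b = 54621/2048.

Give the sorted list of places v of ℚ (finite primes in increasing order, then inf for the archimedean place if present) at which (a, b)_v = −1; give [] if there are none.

[5, 31]

Mod squares: a ≡ 3209430, b ≡ 42. Check v ∈ {∞, 2, 3, 5, 7, 13, 17, 29, 31}.
v=29: a=29^1·(≡16), b=29^0·(≡4) mod 29; (16|29)=+1, (4|29)=+1; (−1)^{1·0·14}·(+1)^0·(+1)^1 = +1.
v=3: a=3^5·(≡1), b=3^3·(≡2) mod 3; (1|3)=+1, (2|3)=-1; (−1)^{5·3·1}·(+1)^3·(-1)^5 = +1.
v=5: a=5^-1·(≡4), b=5^0·(≡2) mod 5; (4|5)=+1, (2|5)=-1; (−1)^{-1·0·2}·(+1)^0·(-1)^-1 = -1.
v=17: a=17^1·(≡3), b=17^2·(≡13) mod 17; (3|17)=-1, (13|17)=+1; (−1)^{1·2·8}·(-1)^2·(+1)^1 = +1.
v=31: a=31^1·(≡13), b=31^0·(≡15) mod 31; (13|31)=-1, (15|31)=-1; (−1)^{1·0·15}·(-1)^0·(-1)^1 = -1.
v=2: v_2(a)=-9, v_2(b)=-11; units ≡ 3, 5 (mod 8); ε·ε+αω+βω = 1·0+-9·1+-11·1 ≡ 0  ⇒  (a,b)_2 = +1.
v=7: a=7^3·(≡2), b=7^1·(≡3) mod 7; (2|7)=+1, (3|7)=-1; (−1)^{3·1·3}·(+1)^1·(-1)^3 = +1.
v=13: a=13^2·(≡4), b=13^0·(≡3) mod 13; (4|13)=+1, (3|13)=+1; (−1)^{2·0·6}·(+1)^0·(+1)^2 = +1.
v=∞: 3209430 > 0 and 42 > 0  ⇒  (a,b)_∞ = +1.
|Ram(3209430, 42)| = 2, even; anisotropic at {5, 31}.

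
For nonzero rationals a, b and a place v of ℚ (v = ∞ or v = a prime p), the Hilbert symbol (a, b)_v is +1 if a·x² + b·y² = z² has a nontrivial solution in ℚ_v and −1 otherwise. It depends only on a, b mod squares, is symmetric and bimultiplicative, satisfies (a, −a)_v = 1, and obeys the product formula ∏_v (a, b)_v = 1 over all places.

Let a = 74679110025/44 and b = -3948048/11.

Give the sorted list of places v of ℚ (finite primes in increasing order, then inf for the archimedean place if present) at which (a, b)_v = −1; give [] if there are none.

[3, 13]

Mod squares: a ≡ 672771, b ≡ -301587. Check v ∈ {∞, 2, 3, 5, 11, 13, 17, 19, 29, 37}.
v=13: a=13^2·(≡5), b=13^1·(≡8) mod 13; (5|13)=-1, (8|13)=-1; (−1)^{2·1·6}·(-1)^1·(-1)^2 = -1.
v=37: a=37^1·(≡10), b=37^1·(≡34) mod 37; (10|37)=+1, (34|37)=+1; (−1)^{1·1·18}·(+1)^1·(+1)^1 = +1.
v=17: a=17^2·(≡4), b=17^0·(≡6) mod 17; (4|17)=+1, (6|17)=-1; (−1)^{2·0·8}·(+1)^0·(-1)^2 = +1.
v=19: a=19^1·(≡12), b=19^1·(≡1) mod 19; (12|19)=-1, (1|19)=+1; (−1)^{1·1·9}·(-1)^1·(+1)^1 = +1.
v=∞: 672771 > 0 and -301587 < 0  ⇒  (a,b)_∞ = +1.
v=3: a=3^1·(≡1), b=3^3·(≡1) mod 3; (1|3)=+1, (1|3)=+1; (−1)^{1·3·1}·(+1)^3·(+1)^1 = -1.
v=29: a=29^1·(≡1), b=29^0·(≡9) mod 29; (1|29)=+1, (9|29)=+1; (−1)^{1·0·14}·(+1)^0·(+1)^1 = +1.
v=2: v_2(a)=-2, v_2(b)=4; units ≡ 3, 5 (mod 8); ε·ε+αω+βω = 1·0+-2·1+4·1 ≡ 0  ⇒  (a,b)_2 = +1.
v=11: a=11^-1·(≡9), b=11^-1·(≡6) mod 11; (9|11)=+1, (6|11)=-1; (−1)^{-1·-1·5}·(+1)^-1·(-1)^-1 = +1.
v=5: a=5^2·(≡4), b=5^0·(≡2) mod 5; (4|5)=+1, (2|5)=-1; (−1)^{2·0·2}·(+1)^0·(-1)^2 = +1.
Ram(672771, -301587) = {3, 13}; no ℚ_3-point on the conic.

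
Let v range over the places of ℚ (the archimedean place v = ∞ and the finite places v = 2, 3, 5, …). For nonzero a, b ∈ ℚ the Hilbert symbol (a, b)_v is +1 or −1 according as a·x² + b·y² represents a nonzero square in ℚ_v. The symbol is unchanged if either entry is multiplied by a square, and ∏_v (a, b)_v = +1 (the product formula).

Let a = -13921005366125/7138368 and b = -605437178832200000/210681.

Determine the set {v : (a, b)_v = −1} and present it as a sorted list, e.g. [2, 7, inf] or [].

[2, 5, 11, 13, 17, inf]

Mod squares: a ≡ -279565, b ≡ -5. Check v ∈ {∞, 2, 3, 5, 11, 13, 17, 23}.
v=13: a=13^1·(≡3), b=13^2·(≡11) mod 13; (3|13)=+1, (11|13)=-1; (−1)^{1·2·6}·(+1)^2·(-1)^1 = -1.
v=11: a=11^3·(≡6), b=11^2·(≡7) mod 11; (6|11)=-1, (7|11)=-1; (−1)^{3·2·5}·(-1)^2·(-1)^3 = -1.
v=5: a=5^3·(≡2), b=5^5·(≡1) mod 5; (2|5)=-1, (1|5)=+1; (−1)^{3·5·2}·(-1)^5·(+1)^3 = -1.
v=2: v_2(a)=-6, v_2(b)=6; units ≡ 3, 3 (mod 8); ε·ε+αω+βω = 1·1+-6·1+6·1 ≡ 1  ⇒  (a,b)_2 = -1.
v=∞: -279565 < 0 and -5 < 0  ⇒  (a,b)_∞ = -1.
v=17: a=17^-1·(≡6), b=17^-2·(≡6) mod 17; (6|17)=-1, (6|17)=-1; (−1)^{-1·-2·8}·(-1)^-2·(-1)^-1 = -1.
v=3: a=3^-8·(≡2), b=3^-6·(≡1) mod 3; (2|3)=-1, (1|3)=+1; (−1)^{-8·-6·1}·(-1)^-6·(+1)^-8 = +1.
v=23: a=23^5·(≡6), b=23^6·(≡16) mod 23; (6|23)=+1, (16|23)=+1; (−1)^{5·6·11}·(+1)^6·(+1)^5 = +1.
Ram(-279565, -5) = {2, 5, 11, 13, 17, ∞}; no ℚ_2-point on the conic.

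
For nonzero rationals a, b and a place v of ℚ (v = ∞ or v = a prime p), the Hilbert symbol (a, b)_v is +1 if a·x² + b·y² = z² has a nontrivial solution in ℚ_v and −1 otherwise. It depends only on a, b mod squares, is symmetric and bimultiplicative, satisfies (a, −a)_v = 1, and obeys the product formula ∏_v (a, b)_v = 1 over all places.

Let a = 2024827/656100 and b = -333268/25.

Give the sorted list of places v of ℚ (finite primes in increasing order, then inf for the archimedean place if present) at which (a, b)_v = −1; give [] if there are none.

Mod squares: a ≡ 43, b ≡ -493. Check v ∈ {∞, 2, 3, 5, 7, 13, 17, 29, 31, 43}.
v=17: a=17^0·(≡4), b=17^1·(≡6) mod 17; (4|17)=+1, (6|17)=-1; (−1)^{0·1·8}·(+1)^1·(-1)^0 = +1.
v=3: a=3^-8·(≡1), b=3^0·(≡2) mod 3; (1|3)=+1, (2|3)=-1; (−1)^{-8·0·1}·(+1)^0·(-1)^-8 = +1.
v=7: a=7^2·(≡4), b=7^0·(≡4) mod 7; (4|7)=+1, (4|7)=+1; (−1)^{2·0·3}·(+1)^0·(+1)^2 = +1.
v=2: v_2(a)=-2, v_2(b)=2; units ≡ 3, 3 (mod 8); ε·ε+αω+βω = 1·1+-2·1+2·1 ≡ 1  ⇒  (a,b)_2 = -1.
v=31: a=31^2·(≡29), b=31^0·(≡3) mod 31; (29|31)=-1, (3|31)=-1; (−1)^{2·0·15}·(-1)^0·(-1)^2 = +1.
v=13: a=13^0·(≡4), b=13^2·(≡9) mod 13; (4|13)=+1, (9|13)=+1; (−1)^{0·2·6}·(+1)^2·(+1)^0 = +1.
v=43: a=43^1·(≡15), b=43^0·(≡1) mod 43; (15|43)=+1, (1|43)=+1; (−1)^{1·0·21}·(+1)^0·(+1)^1 = +1.
v=29: a=29^0·(≡19), b=29^1·(≡2) mod 29; (19|29)=-1, (2|29)=-1; (−1)^{0·1·14}·(-1)^1·(-1)^0 = -1.
v=5: a=5^-2·(≡3), b=5^-2·(≡2) mod 5; (3|5)=-1, (2|5)=-1; (−1)^{-2·-2·2}·(-1)^-2·(-1)^-2 = +1.
v=∞: 43 > 0 and -493 < 0  ⇒  (a,b)_∞ = +1.
|Ram(43, -493)| = 2, even; anisotropic at {2, 29}.

[2, 29]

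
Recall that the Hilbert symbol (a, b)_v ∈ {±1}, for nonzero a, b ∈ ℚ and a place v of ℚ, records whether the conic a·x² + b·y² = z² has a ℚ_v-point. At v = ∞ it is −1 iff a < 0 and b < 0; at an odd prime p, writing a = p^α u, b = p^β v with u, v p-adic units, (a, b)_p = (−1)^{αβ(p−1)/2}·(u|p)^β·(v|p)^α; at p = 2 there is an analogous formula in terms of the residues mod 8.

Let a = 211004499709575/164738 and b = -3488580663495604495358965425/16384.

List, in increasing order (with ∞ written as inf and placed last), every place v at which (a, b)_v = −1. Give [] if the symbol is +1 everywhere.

[2, 31]

Mod squares: a ≡ 22126, b ≡ -4433. Check v ∈ {∞, 2, 3, 5, 7, 11, 13, 23, 31, 37, 41}.
v=5: a=5^2·(≡1), b=5^2·(≡2) mod 5; (1|5)=+1, (2|5)=-1; (−1)^{2·2·2}·(+1)^2·(-1)^2 = +1.
v=31: a=31^2·(≡12), b=31^5·(≡12) mod 31; (12|31)=-1, (12|31)=-1; (−1)^{2·5·15}·(-1)^5·(-1)^2 = -1.
v=2: v_2(a)=-1, v_2(b)=-14; units ≡ 7, 7 (mod 8); ε·ε+αω+βω = 1·1+-1·0+-14·0 ≡ 1  ⇒  (a,b)_2 = -1.
v=13: a=13^1·(≡4), b=13^3·(≡1) mod 13; (4|13)=+1, (1|13)=+1; (−1)^{1·3·6}·(+1)^3·(+1)^1 = +1.
v=23: a=23^1·(≡14), b=23^2·(≡2) mod 23; (14|23)=-1, (2|23)=+1; (−1)^{1·2·11}·(-1)^2·(+1)^1 = +1.
v=7: a=7^-2·(≡6), b=7^2·(≡5) mod 7; (6|7)=-1, (5|7)=-1; (−1)^{-2·2·3}·(-1)^2·(-1)^-2 = +1.
v=∞: 22126 > 0 and -4433 < 0  ⇒  (a,b)_∞ = +1.
v=41: a=41^-2·(≡35), b=41^0·(≡8) mod 41; (35|41)=-1, (8|41)=+1; (−1)^{-2·0·20}·(-1)^0·(+1)^-2 = +1.
v=11: a=11^2·(≡9), b=11^5·(≡4) mod 11; (9|11)=+1, (4|11)=+1; (−1)^{2·5·5}·(+1)^5·(+1)^2 = +1.
v=37: a=37^1·(≡2), b=37^0·(≡1) mod 37; (2|37)=-1, (1|37)=+1; (−1)^{1·0·18}·(-1)^0·(+1)^1 = +1.
v=3: a=3^8·(≡1), b=3^12·(≡1) mod 3; (1|3)=+1, (1|3)=+1; (−1)^{8·12·1}·(+1)^12·(+1)^8 = +1.
Ram(22126, -4433) = {2, 31}; no ℚ_2-point on the conic.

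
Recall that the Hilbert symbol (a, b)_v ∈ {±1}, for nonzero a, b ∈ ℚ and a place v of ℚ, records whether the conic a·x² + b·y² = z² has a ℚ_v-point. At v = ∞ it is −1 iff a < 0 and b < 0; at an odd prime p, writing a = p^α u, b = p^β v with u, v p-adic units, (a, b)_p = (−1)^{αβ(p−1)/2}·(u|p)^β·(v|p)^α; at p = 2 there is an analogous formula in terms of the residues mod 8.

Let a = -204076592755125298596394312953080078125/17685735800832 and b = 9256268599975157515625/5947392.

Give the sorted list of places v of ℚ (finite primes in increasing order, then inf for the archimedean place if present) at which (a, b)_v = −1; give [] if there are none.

[5, 13, 31, 37, 41, 43]

(a, b) ≡ (-10730, 2131467) mod (ℚ^×)²; places V = {2, 3, 5, 11, 13, 23, 29, 31, 37, 41, 43, ∞}.
(a,b)_5: α=9, u≡4; β=6, v≡3 (mod 5); (4|5)=+1, (3|5)=-1; sign (−1)^0·+1^6·-1^9 = -1.
(a,b)_23: α=2, u≡10; β=2, v≡21 (mod 23); (10|23)=-1, (21|23)=-1; sign (−1)^0·-1^2·-1^2 = +1.
(a,b)_3: α=-2, u≡1; β=-1, v≡2 (mod 3); (1|3)=+1, (2|3)=-1; sign (−1)^0·+1^-1·-1^-2 = +1.
(a,b)_29: α=3, u≡22; β=2, v≡28 (mod 29); (22|29)=+1, (28|29)=+1; sign (−1)^0·+1^2·+1^3 = +1.
(a,b)_11: α=-4, u≡10; β=-2, v≡6 (mod 11); (10|11)=-1, (6|11)=-1; sign (−1)^0·-1^-2·-1^-4 = +1.
(a,b)_43: α=2, u≡26; β=1, v≡32 (mod 43); (26|43)=-1, (32|43)=-1; sign (−1)^0·-1^1·-1^2 = -1.
(a,b)_13: α=4, u≡5; β=1, v≡12 (mod 13); (5|13)=-1, (12|13)=+1; sign (−1)^0·-1^1·+1^4 = -1.
(a,b)_41: α=2, u≡30; β=1, v≡39 (mod 41); (30|41)=-1, (39|41)=+1; sign (−1)^0·-1^1·+1^2 = -1.
(a,b)_2: α=-27, β=-14; u≡3, v≡3 (mod 8); ε(u)ε(v)=1·1, αω(v)=-27·1, βω(u)=-14·1; sum ≡ 0  ⇒  +1.
(a,b)_37: α=7, u≡5; β=4, v≡23 (mod 37); (5|37)=-1, (23|37)=-1; sign (−1)^0·-1^4·-1^7 = -1.
(a,b)_∞: sgn(-10730)=−, sgn(2131467)=+, so +1.
(a,b)_31: α=2, u≡21; β=1, v≡24 (mod 31); (21|31)=-1, (24|31)=-1; sign (−1)^0·-1^1·-1^2 = -1.
|Ram(-10730, 2131467)| = 6, even; anisotropic at {5, 13, 31, 37, 41, 43}.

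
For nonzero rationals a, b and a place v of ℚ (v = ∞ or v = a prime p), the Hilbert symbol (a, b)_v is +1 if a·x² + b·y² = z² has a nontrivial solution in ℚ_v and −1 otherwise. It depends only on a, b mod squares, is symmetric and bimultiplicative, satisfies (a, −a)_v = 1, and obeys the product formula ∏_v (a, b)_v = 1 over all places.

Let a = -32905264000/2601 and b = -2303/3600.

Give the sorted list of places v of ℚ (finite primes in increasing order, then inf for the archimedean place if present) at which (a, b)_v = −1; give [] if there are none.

[5, 19, 47, inf]

Mod squares: a ≡ -190, b ≡ -47. Check v ∈ {∞, 2, 3, 5, 7, 17, 19, 47}.
v=47: a=47^2·(≡23), b=47^1·(≡10) mod 47; (23|47)=-1, (10|47)=-1; (−1)^{2·1·23}·(-1)^1·(-1)^2 = -1.
v=∞: -190 < 0 and -47 < 0  ⇒  (a,b)_∞ = -1.
v=2: v_2(a)=7, v_2(b)=-4; units ≡ 1, 1 (mod 8); ε·ε+αω+βω = 0·0+7·0+-4·0 ≡ 0  ⇒  (a,b)_2 = +1.
v=3: a=3^-2·(≡2), b=3^-2·(≡1) mod 3; (2|3)=-1, (1|3)=+1; (−1)^{-2·-2·1}·(-1)^-2·(+1)^-2 = +1.
v=19: a=19^1·(≡17), b=19^0·(≡8) mod 19; (17|19)=+1, (8|19)=-1; (−1)^{1·0·9}·(+1)^0·(-1)^1 = -1.
v=17: a=17^-2·(≡10), b=17^0·(≡2) mod 17; (10|17)=-1, (2|17)=+1; (−1)^{-2·0·8}·(-1)^0·(+1)^-2 = +1.
v=5: a=5^3·(≡3), b=5^-2·(≡3) mod 5; (3|5)=-1, (3|5)=-1; (−1)^{3·-2·2}·(-1)^-2·(-1)^3 = -1.
v=7: a=7^2·(≡3), b=7^2·(≡1) mod 7; (3|7)=-1, (1|7)=+1; (−1)^{2·2·3}·(-1)^2·(+1)^2 = +1.
|Ram(-190, -47)| = 4, even; anisotropic at {5, 19, 47, ∞}.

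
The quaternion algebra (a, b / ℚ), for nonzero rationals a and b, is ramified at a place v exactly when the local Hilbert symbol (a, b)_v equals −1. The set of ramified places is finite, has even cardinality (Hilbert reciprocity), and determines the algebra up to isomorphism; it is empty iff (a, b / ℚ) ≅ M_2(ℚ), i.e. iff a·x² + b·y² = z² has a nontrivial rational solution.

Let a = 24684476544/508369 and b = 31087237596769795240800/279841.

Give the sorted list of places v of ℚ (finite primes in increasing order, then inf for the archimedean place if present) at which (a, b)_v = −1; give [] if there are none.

[2, 7, 11, 13, 17, 29]

Mod squares: a ≡ 58786, b ≡ 59143238. Check v ∈ {∞, 2, 3, 5, 7, 11, 13, 17, 19, 23, 29, 31, 41}.
v=3: a=3^8·(≡1), b=3^2·(≡2) mod 3; (1|3)=+1, (2|3)=-1; (−1)^{8·2·1}·(+1)^2·(-1)^8 = +1.
v=5: a=5^0·(≡1), b=5^2·(≡2) mod 5; (1|5)=+1, (2|5)=-1; (−1)^{0·2·2}·(+1)^2·(-1)^0 = +1.
v=∞: 58786 > 0 and 59143238 > 0  ⇒  (a,b)_∞ = +1.
v=2: v_2(a)=7, v_2(b)=5; units ≡ 1, 3 (mod 8); ε·ε+αω+βω = 0·1+7·1+5·0 ≡ 1  ⇒  (a,b)_2 = -1.
v=41: a=41^0·(≡39), b=41^1·(≡15) mod 41; (39|41)=+1, (15|41)=-1; (−1)^{0·1·20}·(+1)^1·(-1)^0 = +1.
v=23: a=23^-2·(≡11), b=23^-4·(≡12) mod 23; (11|23)=-1, (12|23)=+1; (−1)^{-2·-4·11}·(-1)^-4·(+1)^-2 = +1.
v=17: a=17^1·(≡11), b=17^3·(≡1) mod 17; (11|17)=-1, (1|17)=+1; (−1)^{1·3·8}·(-1)^3·(+1)^1 = -1.
v=7: a=7^1·(≡3), b=7^3·(≡6) mod 7; (3|7)=-1, (6|7)=-1; (−1)^{1·3·3}·(-1)^3·(-1)^1 = -1.
v=31: a=31^-2·(≡14), b=31^0·(≡15) mod 31; (14|31)=+1, (15|31)=-1; (−1)^{-2·0·15}·(+1)^0·(-1)^-2 = +1.
v=11: a=11^0·(≡6), b=11^1·(≡1) mod 11; (6|11)=-1, (1|11)=+1; (−1)^{0·1·5}·(-1)^1·(+1)^0 = -1.
v=29: a=29^0·(≡19), b=29^1·(≡14) mod 29; (19|29)=-1, (14|29)=-1; (−1)^{0·1·14}·(-1)^1·(-1)^0 = -1.
v=13: a=13^1·(≡11), b=13^4·(≡5) mod 13; (11|13)=-1, (5|13)=-1; (−1)^{1·4·6}·(-1)^4·(-1)^1 = -1.
v=19: a=19^1·(≡9), b=19^3·(≡8) mod 19; (9|19)=+1, (8|19)=-1; (−1)^{1·3·9}·(+1)^3·(-1)^1 = +1.
(58786, 59143238 / ℚ) ramifies at {2, 7, 11, 13, 17, 29}: a division algebra.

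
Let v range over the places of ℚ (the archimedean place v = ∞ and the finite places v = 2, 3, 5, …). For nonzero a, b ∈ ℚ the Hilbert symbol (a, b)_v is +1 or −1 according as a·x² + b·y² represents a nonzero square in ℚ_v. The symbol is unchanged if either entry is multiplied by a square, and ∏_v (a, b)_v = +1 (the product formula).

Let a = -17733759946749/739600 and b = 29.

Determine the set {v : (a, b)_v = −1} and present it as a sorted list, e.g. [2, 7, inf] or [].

Mod squares: a ≡ -975821, b ≡ 29. Check v ∈ {∞, 2, 3, 5, 7, 11, 19, 23, 29, 43}.
v=19: a=19^1·(≡9), b=19^0·(≡10) mod 19; (9|19)=+1, (10|19)=-1; (−1)^{1·0·9}·(+1)^0·(-1)^1 = -1.
v=∞: -975821 < 0 and 29 > 0  ⇒  (a,b)_∞ = +1.
v=5: a=5^-2·(≡4), b=5^0·(≡4) mod 5; (4|5)=+1, (4|5)=+1; (−1)^{-2·0·2}·(+1)^0·(+1)^-2 = +1.
v=7: a=7^5·(≡4), b=7^0·(≡1) mod 7; (4|7)=+1, (1|7)=+1; (−1)^{5·0·3}·(+1)^0·(+1)^5 = +1.
v=2: v_2(a)=-4, v_2(b)=0; units ≡ 3, 5 (mod 8); ε·ε+αω+βω = 1·0+-4·1+0·1 ≡ 0  ⇒  (a,b)_2 = +1.
v=23: a=23^1·(≡12), b=23^0·(≡6) mod 23; (12|23)=+1, (6|23)=+1; (−1)^{1·0·11}·(+1)^0·(+1)^1 = +1.
v=29: a=29^3·(≡24), b=29^1·(≡1) mod 29; (24|29)=+1, (1|29)=+1; (−1)^{3·1·14}·(+1)^1·(+1)^3 = +1.
v=11: a=11^1·(≡3), b=11^0·(≡7) mod 11; (3|11)=+1, (7|11)=-1; (−1)^{1·0·5}·(+1)^0·(-1)^1 = -1.
v=43: a=43^-2·(≡35), b=43^0·(≡29) mod 43; (35|43)=+1, (29|43)=-1; (−1)^{-2·0·21}·(+1)^0·(-1)^-2 = +1.
v=3: a=3^2·(≡1), b=3^0·(≡2) mod 3; (1|3)=+1, (2|3)=-1; (−1)^{2·0·1}·(+1)^0·(-1)^2 = +1.
Ram(-975821, 29) = {11, 19}; no ℚ_11-point on the conic.

[11, 19]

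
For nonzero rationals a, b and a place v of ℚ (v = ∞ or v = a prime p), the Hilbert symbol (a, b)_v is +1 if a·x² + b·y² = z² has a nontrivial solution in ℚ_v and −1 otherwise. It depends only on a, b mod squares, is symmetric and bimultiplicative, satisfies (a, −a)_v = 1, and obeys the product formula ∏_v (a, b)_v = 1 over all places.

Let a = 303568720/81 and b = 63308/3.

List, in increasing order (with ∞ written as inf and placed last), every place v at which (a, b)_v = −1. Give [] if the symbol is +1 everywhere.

Mod squares: a ≡ 387205, b ≡ 969. Check v ∈ {∞, 2, 3, 5, 7, 13, 17, 19, 23, 37}.
v=37: a=37^1·(≡31), b=37^0·(≡25) mod 37; (31|37)=-1, (25|37)=+1; (−1)^{1·0·18}·(-1)^0·(+1)^1 = +1.
v=23: a=23^1·(≡19), b=23^0·(≡4) mod 23; (19|23)=-1, (4|23)=+1; (−1)^{1·0·11}·(-1)^0·(+1)^1 = +1.
v=3: a=3^-4·(≡1), b=3^-1·(≡2) mod 3; (1|3)=+1, (2|3)=-1; (−1)^{-4·-1·1}·(+1)^-1·(-1)^-4 = +1.
v=13: a=13^1·(≡7), b=13^0·(≡8) mod 13; (7|13)=-1, (8|13)=-1; (−1)^{1·0·6}·(-1)^0·(-1)^1 = -1.
v=17: a=17^0·(≡2), b=17^1·(≡6) mod 17; (2|17)=+1, (6|17)=-1; (−1)^{0·1·8}·(+1)^1·(-1)^0 = +1.
v=5: a=5^1·(≡4), b=5^0·(≡1) mod 5; (4|5)=+1, (1|5)=+1; (−1)^{1·0·2}·(+1)^0·(+1)^1 = +1.
v=∞: 387205 > 0 and 969 > 0  ⇒  (a,b)_∞ = +1.
v=2: v_2(a)=4, v_2(b)=2; units ≡ 5, 1 (mod 8); ε·ε+αω+βω = 0·0+4·0+2·1 ≡ 0  ⇒  (a,b)_2 = +1.
v=19: a=19^0·(≡4), b=19^1·(≡15) mod 19; (4|19)=+1, (15|19)=-1; (−1)^{0·1·9}·(+1)^1·(-1)^0 = +1.
v=7: a=7^3·(≡4), b=7^2·(≡6) mod 7; (4|7)=+1, (6|7)=-1; (−1)^{3·2·3}·(+1)^2·(-1)^3 = -1.
(387205, 969 / ℚ) ramifies at {7, 13}: a division algebra.

[7, 13]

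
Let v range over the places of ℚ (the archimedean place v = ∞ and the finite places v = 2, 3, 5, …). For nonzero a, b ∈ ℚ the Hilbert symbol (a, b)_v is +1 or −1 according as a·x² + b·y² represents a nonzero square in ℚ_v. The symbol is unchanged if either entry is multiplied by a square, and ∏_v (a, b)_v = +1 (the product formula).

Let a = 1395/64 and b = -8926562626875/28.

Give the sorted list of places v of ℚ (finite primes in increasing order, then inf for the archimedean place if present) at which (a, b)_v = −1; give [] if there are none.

(a, b) ≡ (155, -142709) mod (ℚ^×)²; places V = {2, 3, 5, 7, 19, 29, 31, 37, ∞}.
(a,b)_29: α=0, u≡15; β=1, v≡23 (mod 29); (15|29)=-1, (23|29)=+1; sign (−1)^0·-1^1·+1^0 = -1.
(a,b)_3: α=2, u≡2; β=6, v≡1 (mod 3); (2|3)=-1, (1|3)=+1; sign (−1)^0·-1^6·+1^2 = +1.
(a,b)_37: α=0, u≡27; β=1, v≡36 (mod 37); (27|37)=+1, (36|37)=+1; sign (−1)^0·+1^1·+1^0 = +1.
(a,b)_∞: sgn(155)=+, sgn(-142709)=−, so +1.
(a,b)_2: α=-6, β=-2; u≡3, v≡3 (mod 8); ε(u)ε(v)=1·1, αω(v)=-6·1, βω(u)=-2·1; sum ≡ 1  ⇒  -1.
(a,b)_31: α=1, u≡7; β=2, v≡27 (mod 31); (7|31)=+1, (27|31)=-1; sign (−1)^0·+1^2·-1^1 = -1.
(a,b)_5: α=1, u≡1; β=4, v≡4 (mod 5); (1|5)=+1, (4|5)=+1; sign (−1)^0·+1^4·+1^1 = +1.
(a,b)_7: α=0, u≡2; β=-1, v≡4 (mod 7); (2|7)=+1, (4|7)=+1; sign (−1)^0·+1^-1·+1^0 = +1.
(a,b)_19: α=0, u≡12; β=1, v≡2 (mod 19); (12|19)=-1, (2|19)=-1; sign (−1)^0·-1^1·-1^0 = -1.
(155, -142709 / ℚ) ramifies at {2, 19, 29, 31}: a division algebra.

[2, 19, 29, 31]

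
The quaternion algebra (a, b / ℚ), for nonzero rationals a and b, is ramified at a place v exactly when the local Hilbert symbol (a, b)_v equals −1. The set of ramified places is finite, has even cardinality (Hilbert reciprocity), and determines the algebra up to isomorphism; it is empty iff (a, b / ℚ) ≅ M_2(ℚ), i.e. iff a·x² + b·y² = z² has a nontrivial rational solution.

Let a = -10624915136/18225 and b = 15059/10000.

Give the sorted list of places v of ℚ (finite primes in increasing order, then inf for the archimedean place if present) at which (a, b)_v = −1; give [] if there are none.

[11, 17, 23, 29]

(a, b) ≡ (-11339, 11) mod (ℚ^×)²; places V = {2, 3, 5, 11, 17, 23, 29, 37, ∞}.
(a,b)_37: α=0, u≡29; β=2, v≡27 (mod 37); (29|37)=-1, (27|37)=+1; sign (−1)^0·-1^2·+1^0 = +1.
(a,b)_∞: sgn(-11339)=−, sgn(11)=+, so +1.
(a,b)_17: α=1, u≡13; β=0, v≡12 (mod 17); (13|17)=+1, (12|17)=-1; sign (−1)^0·+1^0·-1^1 = -1.
(a,b)_2: α=6, β=-4; u≡5, v≡3 (mod 8); ε(u)ε(v)=0·1, αω(v)=6·1, βω(u)=-4·1; sum ≡ 0  ⇒  +1.
(a,b)_23: α=1, u≡16; β=0, v≡15 (mod 23); (16|23)=+1, (15|23)=-1; sign (−1)^0·+1^0·-1^1 = -1.
(a,b)_3: α=-6, u≡1; β=0, v≡2 (mod 3); (1|3)=+1, (2|3)=-1; sign (−1)^0·+1^0·-1^-6 = +1.
(a,b)_11: α=4, u≡2; β=1, v≡5 (mod 11); (2|11)=-1, (5|11)=+1; sign (−1)^0·-1^1·+1^4 = -1.
(a,b)_5: α=-2, u≡1; β=-4, v≡4 (mod 5); (1|5)=+1, (4|5)=+1; sign (−1)^0·+1^-4·+1^-2 = +1.
(a,b)_29: α=1, u≡8; β=0, v≡10 (mod 29); (8|29)=-1, (10|29)=-1; sign (−1)^0·-1^0·-1^1 = -1.
Ram(-11339, 11) = {11, 17, 23, 29}; no ℚ_11-point on the conic.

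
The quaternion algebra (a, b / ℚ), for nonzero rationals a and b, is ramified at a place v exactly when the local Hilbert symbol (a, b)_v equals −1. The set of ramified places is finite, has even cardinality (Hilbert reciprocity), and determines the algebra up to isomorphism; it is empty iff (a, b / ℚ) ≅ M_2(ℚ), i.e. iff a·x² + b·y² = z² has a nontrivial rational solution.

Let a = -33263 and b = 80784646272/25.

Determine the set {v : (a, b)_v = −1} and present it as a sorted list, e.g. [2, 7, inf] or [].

(a, b) ≡ (-33263, 53922) mod (ℚ^×)²; places V = {2, 3, 5, 11, 17, 19, 29, 31, 37, 43, ∞}.
(a,b)_∞: sgn(-33263)=−, sgn(53922)=+, so +1.
(a,b)_29: α=1, u≡13; β=0, v≡17 (mod 29); (13|29)=+1, (17|29)=-1; sign (−1)^0·+1^0·-1^1 = -1.
(a,b)_2: α=0, β=7; u≡1, v≡1 (mod 8); ε(u)ε(v)=0·0, αω(v)=0·0, βω(u)=7·0; sum ≡ 0  ⇒  +1.
(a,b)_31: α=1, u≡12; β=0, v≡24 (mod 31); (12|31)=-1, (24|31)=-1; sign (−1)^0·-1^0·-1^1 = -1.
(a,b)_3: α=0, u≡1; β=5, v≡1 (mod 3); (1|3)=+1, (1|3)=+1; sign (−1)^0·+1^5·+1^0 = +1.
(a,b)_37: α=1, u≡26; β=0, v≡18 (mod 37); (26|37)=+1, (18|37)=-1; sign (−1)^0·+1^0·-1^1 = -1.
(a,b)_19: α=0, u≡6; β=1, v≡5 (mod 19); (6|19)=+1, (5|19)=+1; sign (−1)^0·+1^1·+1^0 = +1.
(a,b)_5: α=0, u≡2; β=-2, v≡2 (mod 5); (2|5)=-1, (2|5)=-1; sign (−1)^0·-1^-2·-1^0 = +1.
(a,b)_17: α=0, u≡6; β=2, v≡13 (mod 17); (6|17)=-1, (13|17)=+1; sign (−1)^0·-1^2·+1^0 = +1.
(a,b)_43: α=0, u≡19; β=1, v≡26 (mod 43); (19|43)=-1, (26|43)=-1; sign (−1)^0·-1^1·-1^0 = -1.
(a,b)_11: α=0, u≡1; β=1, v≡10 (mod 11); (1|11)=+1, (10|11)=-1; sign (−1)^0·+1^1·-1^0 = +1.
(-33263, 53922 / ℚ) ramifies at {29, 31, 37, 43}: a division algebra.

[29, 31, 37, 43]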